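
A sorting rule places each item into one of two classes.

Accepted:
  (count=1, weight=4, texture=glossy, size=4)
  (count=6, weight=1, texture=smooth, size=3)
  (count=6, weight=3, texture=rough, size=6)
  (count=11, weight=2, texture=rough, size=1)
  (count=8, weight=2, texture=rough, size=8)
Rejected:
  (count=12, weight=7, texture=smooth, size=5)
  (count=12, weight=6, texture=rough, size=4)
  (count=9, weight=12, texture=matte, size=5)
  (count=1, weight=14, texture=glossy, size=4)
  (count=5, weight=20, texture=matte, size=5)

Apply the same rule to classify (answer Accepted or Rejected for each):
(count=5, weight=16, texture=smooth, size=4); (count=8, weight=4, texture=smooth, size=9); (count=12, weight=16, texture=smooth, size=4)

Rejected, Accepted, Rejected

The common property of the 'Accepted' items is: weight ≤ 4. No 'Rejected' item has it.
(count=5, weight=16, texture=smooth, size=4): weight = 16 — doesn't match, so Rejected. (count=8, weight=4, texture=smooth, size=9): weight = 4 — matches, so Accepted. (count=12, weight=16, texture=smooth, size=4): weight = 16 — doesn't match, so Rejected.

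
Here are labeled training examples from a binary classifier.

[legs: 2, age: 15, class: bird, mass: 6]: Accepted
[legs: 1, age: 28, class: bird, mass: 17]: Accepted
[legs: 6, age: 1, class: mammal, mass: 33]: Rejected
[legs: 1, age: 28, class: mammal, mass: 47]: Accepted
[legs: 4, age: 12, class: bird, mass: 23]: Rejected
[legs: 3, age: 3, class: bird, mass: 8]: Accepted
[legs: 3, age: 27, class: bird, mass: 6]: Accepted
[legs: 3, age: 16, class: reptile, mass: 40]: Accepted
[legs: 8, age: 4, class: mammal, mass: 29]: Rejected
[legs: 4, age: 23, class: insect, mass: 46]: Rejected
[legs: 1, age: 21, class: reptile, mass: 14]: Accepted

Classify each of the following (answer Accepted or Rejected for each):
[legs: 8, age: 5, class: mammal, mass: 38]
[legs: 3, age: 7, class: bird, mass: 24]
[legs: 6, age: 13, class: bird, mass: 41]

Rejected, Accepted, Rejected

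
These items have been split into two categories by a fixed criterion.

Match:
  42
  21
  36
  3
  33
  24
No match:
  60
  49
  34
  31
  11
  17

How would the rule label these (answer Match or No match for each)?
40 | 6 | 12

No match, Match, Match

All 'Match' examples share one property — multiple of 3 AND at most 42 — and every 'No match' example lacks it.
40 — 40 = 3·13 + 1, 40 ≤ 42, hence No match.
6 — 6 = 3·2, 6 ≤ 42, hence Match.
12 — 12 = 3·4, 12 ≤ 42, hence Match.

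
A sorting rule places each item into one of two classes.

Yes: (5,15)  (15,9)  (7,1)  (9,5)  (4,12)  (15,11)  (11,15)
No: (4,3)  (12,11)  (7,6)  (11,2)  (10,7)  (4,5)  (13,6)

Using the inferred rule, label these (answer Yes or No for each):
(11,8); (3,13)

No, Yes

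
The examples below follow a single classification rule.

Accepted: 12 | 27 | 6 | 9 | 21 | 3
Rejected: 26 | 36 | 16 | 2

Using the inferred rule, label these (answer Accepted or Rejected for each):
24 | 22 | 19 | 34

Accepted, Rejected, Rejected, Rejected

One predicate separates the groups cleanly: multiple of 3 AND at most 27.
24 — 24 = 3·8, 24 ≤ 27, hence Accepted. 22 — 22 = 3·7 + 1, 22 ≤ 27, hence Rejected. 19 — 19 = 3·6 + 1, 19 ≤ 27, hence Rejected. 34 — 34 = 3·11 + 1, 34 > 27, hence Rejected.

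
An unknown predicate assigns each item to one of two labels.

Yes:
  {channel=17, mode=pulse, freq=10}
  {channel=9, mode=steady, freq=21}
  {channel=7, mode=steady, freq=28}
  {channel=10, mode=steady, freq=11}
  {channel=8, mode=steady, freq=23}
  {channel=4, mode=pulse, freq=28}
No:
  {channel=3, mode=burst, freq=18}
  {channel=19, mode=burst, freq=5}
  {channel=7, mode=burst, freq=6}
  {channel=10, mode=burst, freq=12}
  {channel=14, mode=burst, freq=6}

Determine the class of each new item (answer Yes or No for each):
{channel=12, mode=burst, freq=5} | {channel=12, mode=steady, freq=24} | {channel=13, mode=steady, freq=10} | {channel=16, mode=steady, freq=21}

No, Yes, Yes, Yes

Checking candidate rules against both groups, what survives is: mode is not burst.
No: {channel=12, mode=burst, freq=5}, since mode is burst.
Yes: {channel=12, mode=steady, freq=24}, since mode is steady.
Yes: {channel=13, mode=steady, freq=10}, since mode is steady.
Yes: {channel=16, mode=steady, freq=21}, since mode is steady.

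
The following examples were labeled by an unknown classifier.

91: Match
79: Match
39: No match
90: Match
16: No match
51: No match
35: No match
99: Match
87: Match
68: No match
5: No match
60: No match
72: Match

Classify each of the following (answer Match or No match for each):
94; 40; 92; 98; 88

A rule that fits every label: at least 72 — true of each 'Match' example, false of each 'No match' one.
94: 94 ≥ 72 — checks out, so Match.
40: 40 < 72 — lacks this property, so No match.
92: 92 ≥ 72 — checks out, so Match.
98: 98 ≥ 72 — checks out, so Match.
88: 88 ≥ 72 — checks out, so Match.

Match, No match, Match, Match, Match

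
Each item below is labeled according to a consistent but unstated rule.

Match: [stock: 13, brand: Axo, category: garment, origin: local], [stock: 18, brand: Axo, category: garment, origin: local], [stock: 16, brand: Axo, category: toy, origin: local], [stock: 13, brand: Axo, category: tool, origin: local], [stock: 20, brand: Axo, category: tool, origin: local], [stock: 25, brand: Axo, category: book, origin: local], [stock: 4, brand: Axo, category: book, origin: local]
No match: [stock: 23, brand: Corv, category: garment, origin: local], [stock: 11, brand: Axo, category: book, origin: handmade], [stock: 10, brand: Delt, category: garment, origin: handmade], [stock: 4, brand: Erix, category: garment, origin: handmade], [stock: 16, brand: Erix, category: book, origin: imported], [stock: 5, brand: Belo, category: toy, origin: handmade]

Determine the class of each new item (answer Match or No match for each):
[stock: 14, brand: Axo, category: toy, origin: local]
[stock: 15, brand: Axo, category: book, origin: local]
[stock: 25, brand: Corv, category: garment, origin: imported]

Match, Match, No match

The pattern is that an item is 'Match' exactly when: origin is local AND brand is Axo.
[stock: 14, brand: Axo, category: toy, origin: local] — origin is local, brand is Axo, hence Match.
[stock: 15, brand: Axo, category: book, origin: local] — origin is local, brand is Axo, hence Match.
[stock: 25, brand: Corv, category: garment, origin: imported] — origin is imported, brand is Corv, hence No match.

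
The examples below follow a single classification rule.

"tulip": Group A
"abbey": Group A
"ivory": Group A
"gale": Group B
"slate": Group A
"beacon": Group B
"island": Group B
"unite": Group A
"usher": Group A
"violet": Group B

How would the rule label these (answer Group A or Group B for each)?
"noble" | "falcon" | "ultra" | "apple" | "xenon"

Group A, Group B, Group A, Group A, Group A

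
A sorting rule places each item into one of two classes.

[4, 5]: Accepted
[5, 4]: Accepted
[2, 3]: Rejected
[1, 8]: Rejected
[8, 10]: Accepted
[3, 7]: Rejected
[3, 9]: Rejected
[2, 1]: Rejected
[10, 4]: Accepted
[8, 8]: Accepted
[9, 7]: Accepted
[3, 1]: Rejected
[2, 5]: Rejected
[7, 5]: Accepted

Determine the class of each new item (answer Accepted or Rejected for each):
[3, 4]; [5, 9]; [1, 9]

Rejected, Accepted, Rejected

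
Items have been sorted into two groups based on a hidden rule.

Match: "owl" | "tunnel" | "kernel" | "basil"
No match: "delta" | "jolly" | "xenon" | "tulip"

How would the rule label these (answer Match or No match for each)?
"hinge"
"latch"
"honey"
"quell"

The pattern is that an item is 'Match' exactly when: ends with 'l'.
"hinge": ends with 'e', fails this test → No match. "latch": ends with 'h', fails this test → No match. "honey": ends with 'y', fails this test → No match. "quell": ends with 'l', satisfies this → Match.

No match, No match, No match, Match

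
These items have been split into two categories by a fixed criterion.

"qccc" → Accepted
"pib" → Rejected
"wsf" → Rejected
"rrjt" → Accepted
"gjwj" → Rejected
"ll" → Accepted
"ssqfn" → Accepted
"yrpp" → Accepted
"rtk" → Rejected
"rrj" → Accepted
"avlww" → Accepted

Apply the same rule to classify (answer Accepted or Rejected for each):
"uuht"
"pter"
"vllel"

Accepted, Rejected, Accepted

The simplest hypothesis consistent with all the labels is: has a double letter.
"uuht" → 'uu' doubled → Accepted.
"pter" → no doubled letter → Rejected.
"vllel" → 'll' doubled → Accepted.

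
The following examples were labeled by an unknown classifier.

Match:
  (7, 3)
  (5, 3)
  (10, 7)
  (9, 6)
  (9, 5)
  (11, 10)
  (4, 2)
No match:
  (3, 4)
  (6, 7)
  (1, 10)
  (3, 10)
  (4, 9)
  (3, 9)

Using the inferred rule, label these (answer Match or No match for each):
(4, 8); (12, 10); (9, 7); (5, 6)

All 'Match' examples share one property — first > second — and every 'No match' example lacks it.
(4, 8): 4 < 8, doesn't match → No match.
(12, 10): 12 > 10, has this property → Match.
(9, 7): 9 > 7, has this property → Match.
(5, 6): 5 < 6, doesn't match → No match.

No match, Match, Match, No match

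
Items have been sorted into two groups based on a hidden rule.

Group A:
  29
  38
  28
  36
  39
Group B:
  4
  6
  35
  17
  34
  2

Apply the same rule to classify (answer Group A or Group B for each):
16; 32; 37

The pattern is that an item is 'Group A' exactly when: digit sum ≥ 9.
16: digit sum 1+6 = 7, doesn't match → Group B.
32: digit sum 3+2 = 5, doesn't match → Group B.
37: digit sum 3+7 = 10, satisfies this → Group A.

Group B, Group B, Group A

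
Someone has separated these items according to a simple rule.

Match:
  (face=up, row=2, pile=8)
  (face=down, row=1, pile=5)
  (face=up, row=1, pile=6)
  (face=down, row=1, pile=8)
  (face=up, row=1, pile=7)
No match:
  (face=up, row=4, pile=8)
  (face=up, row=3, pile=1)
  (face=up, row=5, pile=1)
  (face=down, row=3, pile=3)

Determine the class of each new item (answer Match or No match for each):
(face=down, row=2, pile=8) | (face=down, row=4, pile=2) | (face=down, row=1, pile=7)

Every 'Match' example satisfies: row ≤ 2. None of the 'No match' examples do.
(face=down, row=2, pile=8) → row = 2 → Match.
(face=down, row=4, pile=2) → row = 4 → No match.
(face=down, row=1, pile=7) → row = 1 → Match.

Match, No match, Match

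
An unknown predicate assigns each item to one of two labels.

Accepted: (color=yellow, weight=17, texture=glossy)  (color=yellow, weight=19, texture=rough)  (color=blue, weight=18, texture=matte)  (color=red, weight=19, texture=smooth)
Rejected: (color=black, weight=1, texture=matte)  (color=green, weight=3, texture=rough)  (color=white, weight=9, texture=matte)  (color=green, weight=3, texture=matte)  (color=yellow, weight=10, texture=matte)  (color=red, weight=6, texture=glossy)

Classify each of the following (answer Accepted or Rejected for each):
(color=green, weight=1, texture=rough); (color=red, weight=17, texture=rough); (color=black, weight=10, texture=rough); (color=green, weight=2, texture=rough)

Rejected, Accepted, Rejected, Rejected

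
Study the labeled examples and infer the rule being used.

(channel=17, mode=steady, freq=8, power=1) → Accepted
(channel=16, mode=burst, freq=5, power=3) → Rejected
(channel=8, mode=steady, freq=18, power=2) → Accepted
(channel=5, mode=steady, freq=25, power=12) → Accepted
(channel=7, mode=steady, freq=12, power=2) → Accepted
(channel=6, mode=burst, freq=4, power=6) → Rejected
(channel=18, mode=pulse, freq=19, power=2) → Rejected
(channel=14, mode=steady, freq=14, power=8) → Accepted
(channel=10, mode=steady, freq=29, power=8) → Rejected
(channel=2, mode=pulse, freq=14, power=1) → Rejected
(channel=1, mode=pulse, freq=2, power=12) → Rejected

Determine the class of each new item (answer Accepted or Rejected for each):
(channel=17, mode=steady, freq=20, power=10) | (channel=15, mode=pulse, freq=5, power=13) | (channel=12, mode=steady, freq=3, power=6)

The classifier is using: mode is steady AND freq ≤ 25.
(channel=17, mode=steady, freq=20, power=10) — mode is steady, freq = 20, hence Accepted.
(channel=15, mode=pulse, freq=5, power=13) — mode is pulse, freq = 5, hence Rejected.
(channel=12, mode=steady, freq=3, power=6) — mode is steady, freq = 3, hence Accepted.

Accepted, Rejected, Accepted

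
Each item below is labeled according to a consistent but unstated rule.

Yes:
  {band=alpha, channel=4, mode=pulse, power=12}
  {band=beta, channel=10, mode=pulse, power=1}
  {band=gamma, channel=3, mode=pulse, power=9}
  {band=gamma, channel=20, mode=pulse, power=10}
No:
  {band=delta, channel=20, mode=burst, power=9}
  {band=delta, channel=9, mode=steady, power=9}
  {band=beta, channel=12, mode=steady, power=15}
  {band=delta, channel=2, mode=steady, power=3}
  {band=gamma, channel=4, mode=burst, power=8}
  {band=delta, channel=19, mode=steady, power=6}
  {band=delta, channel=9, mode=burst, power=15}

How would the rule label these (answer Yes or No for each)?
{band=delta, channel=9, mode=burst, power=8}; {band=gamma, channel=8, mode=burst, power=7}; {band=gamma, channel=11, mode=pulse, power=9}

'Yes' ⟺ mode is pulse.
{band=delta, channel=9, mode=burst, power=8} — mode is burst, hence No. {band=gamma, channel=8, mode=burst, power=7} — mode is burst, hence No. {band=gamma, channel=11, mode=pulse, power=9} — mode is pulse, hence Yes.

No, No, Yes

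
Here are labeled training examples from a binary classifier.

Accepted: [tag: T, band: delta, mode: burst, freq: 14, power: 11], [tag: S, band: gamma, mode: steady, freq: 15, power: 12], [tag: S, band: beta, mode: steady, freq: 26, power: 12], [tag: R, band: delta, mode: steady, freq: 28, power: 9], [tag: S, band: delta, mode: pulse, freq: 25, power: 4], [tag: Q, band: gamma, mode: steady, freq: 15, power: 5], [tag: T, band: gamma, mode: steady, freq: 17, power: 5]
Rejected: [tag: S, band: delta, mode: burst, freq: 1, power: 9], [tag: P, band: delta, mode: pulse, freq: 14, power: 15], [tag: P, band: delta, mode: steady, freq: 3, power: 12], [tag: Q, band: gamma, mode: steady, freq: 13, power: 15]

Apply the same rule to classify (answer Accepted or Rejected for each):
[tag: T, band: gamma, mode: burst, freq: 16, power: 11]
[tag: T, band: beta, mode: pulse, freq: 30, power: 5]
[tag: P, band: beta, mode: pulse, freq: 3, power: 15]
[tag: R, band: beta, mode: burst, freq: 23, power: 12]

The simplest hypothesis consistent with all the labels is: tag is T OR freq ≥ 15.
[tag: T, band: gamma, mode: burst, freq: 16, power: 11] — tag is T, freq = 16, hence Accepted. [tag: T, band: beta, mode: pulse, freq: 30, power: 5] — tag is T, freq = 30, hence Accepted. [tag: P, band: beta, mode: pulse, freq: 3, power: 15] — tag is P, freq = 3, hence Rejected. [tag: R, band: beta, mode: burst, freq: 23, power: 12] — tag is R, freq = 23, hence Accepted.

Accepted, Accepted, Rejected, Accepted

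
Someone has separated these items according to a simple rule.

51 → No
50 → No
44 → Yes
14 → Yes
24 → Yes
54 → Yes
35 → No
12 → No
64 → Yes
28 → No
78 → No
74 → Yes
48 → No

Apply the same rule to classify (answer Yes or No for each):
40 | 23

No, No

All 'Yes' examples share one property — ends in digit 4 — and every 'No' example lacks it.
40: last digit 0 — fails the rule, so No.
23: last digit 3 — fails the rule, so No.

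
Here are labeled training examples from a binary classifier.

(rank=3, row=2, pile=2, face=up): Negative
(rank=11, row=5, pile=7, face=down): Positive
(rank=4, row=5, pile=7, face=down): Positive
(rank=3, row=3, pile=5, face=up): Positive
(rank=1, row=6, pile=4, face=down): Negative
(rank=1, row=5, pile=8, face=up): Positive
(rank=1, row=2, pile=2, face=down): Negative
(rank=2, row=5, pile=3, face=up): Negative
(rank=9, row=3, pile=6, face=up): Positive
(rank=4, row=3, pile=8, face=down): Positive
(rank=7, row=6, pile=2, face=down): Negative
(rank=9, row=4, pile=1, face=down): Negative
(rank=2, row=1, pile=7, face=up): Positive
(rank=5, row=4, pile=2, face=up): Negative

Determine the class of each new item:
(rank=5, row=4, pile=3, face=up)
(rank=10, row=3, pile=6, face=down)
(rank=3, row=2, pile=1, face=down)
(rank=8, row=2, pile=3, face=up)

Negative, Positive, Negative, Negative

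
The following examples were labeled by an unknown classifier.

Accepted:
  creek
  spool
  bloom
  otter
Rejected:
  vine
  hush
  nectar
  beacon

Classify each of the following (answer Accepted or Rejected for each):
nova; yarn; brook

A rule that fits every label: odd length — true of each 'Accepted' example, false of each 'Rejected' one.
nova: length 4 — lacks this property, so Rejected. yarn: length 4 — lacks this property, so Rejected. brook: length 5 — fits, so Accepted.

Rejected, Rejected, Accepted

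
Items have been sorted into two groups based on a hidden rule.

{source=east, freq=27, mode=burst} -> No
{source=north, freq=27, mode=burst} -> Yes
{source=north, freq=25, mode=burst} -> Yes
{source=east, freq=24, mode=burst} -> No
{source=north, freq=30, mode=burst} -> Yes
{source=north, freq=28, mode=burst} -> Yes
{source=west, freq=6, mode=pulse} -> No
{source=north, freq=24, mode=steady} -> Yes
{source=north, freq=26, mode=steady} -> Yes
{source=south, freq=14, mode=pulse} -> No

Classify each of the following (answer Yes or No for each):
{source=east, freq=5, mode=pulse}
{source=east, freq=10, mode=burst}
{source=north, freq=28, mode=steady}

No, No, Yes

Every 'Yes' example satisfies: source is north. None of the 'No' examples do.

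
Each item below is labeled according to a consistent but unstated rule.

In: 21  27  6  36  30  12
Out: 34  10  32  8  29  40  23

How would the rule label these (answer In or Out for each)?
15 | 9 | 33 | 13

In, In, In, Out

The simplest hypothesis consistent with all the labels is: multiple of 3.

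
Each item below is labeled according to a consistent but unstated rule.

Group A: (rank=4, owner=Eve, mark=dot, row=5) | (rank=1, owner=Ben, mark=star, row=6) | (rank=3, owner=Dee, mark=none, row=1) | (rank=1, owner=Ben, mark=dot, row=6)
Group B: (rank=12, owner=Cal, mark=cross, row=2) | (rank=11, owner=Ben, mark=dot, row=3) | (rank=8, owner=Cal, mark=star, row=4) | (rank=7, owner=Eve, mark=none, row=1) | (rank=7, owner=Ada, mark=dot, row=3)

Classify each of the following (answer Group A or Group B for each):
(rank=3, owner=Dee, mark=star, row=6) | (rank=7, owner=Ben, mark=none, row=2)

'Group A' ⟺ rank ≤ 4.
(rank=3, owner=Dee, mark=star, row=6): Group A (rank = 3). (rank=7, owner=Ben, mark=none, row=2): Group B (rank = 7).

Group A, Group B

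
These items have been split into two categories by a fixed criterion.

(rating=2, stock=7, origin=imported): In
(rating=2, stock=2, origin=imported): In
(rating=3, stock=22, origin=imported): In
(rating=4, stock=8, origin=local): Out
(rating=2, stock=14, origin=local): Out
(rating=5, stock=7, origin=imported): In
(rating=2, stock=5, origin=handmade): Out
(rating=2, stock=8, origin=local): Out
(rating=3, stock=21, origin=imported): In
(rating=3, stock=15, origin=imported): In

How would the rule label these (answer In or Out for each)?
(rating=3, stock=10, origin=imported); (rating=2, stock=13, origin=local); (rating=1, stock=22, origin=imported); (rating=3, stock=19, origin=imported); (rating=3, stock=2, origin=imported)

In, Out, In, In, In

'In' ⟺ origin is imported.
(rating=3, stock=10, origin=imported): origin is imported — satisfies this, so In.
(rating=2, stock=13, origin=local): origin is local — doesn't qualify, so Out.
(rating=1, stock=22, origin=imported): origin is imported — satisfies this, so In.
(rating=3, stock=19, origin=imported): origin is imported — satisfies this, so In.
(rating=3, stock=2, origin=imported): origin is imported — satisfies this, so In.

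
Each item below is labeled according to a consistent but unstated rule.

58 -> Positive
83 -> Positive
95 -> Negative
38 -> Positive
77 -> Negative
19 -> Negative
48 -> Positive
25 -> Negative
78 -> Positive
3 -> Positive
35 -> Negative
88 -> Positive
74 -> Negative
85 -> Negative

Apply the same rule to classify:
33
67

Positive, Negative

The pattern is that an item is 'Positive' exactly when: ≡ 3 (mod 5).
33: Positive (33 mod 5 = 3). 67: Negative (67 mod 5 = 2).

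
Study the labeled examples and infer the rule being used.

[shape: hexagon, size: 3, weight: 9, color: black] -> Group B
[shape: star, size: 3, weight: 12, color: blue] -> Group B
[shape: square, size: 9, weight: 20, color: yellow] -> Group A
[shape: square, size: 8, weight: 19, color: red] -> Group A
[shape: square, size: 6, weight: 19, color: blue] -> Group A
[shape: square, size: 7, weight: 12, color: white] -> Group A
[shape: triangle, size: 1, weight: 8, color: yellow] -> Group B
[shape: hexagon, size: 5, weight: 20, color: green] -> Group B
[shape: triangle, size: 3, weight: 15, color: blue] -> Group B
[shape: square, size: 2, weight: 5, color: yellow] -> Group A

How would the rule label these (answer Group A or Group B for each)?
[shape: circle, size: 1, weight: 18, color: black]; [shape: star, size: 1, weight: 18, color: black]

'Group A' ⟺ shape is square.
[shape: circle, size: 1, weight: 18, color: black]: Group B (shape is circle). [shape: star, size: 1, weight: 18, color: black]: Group B (shape is star).

Group B, Group B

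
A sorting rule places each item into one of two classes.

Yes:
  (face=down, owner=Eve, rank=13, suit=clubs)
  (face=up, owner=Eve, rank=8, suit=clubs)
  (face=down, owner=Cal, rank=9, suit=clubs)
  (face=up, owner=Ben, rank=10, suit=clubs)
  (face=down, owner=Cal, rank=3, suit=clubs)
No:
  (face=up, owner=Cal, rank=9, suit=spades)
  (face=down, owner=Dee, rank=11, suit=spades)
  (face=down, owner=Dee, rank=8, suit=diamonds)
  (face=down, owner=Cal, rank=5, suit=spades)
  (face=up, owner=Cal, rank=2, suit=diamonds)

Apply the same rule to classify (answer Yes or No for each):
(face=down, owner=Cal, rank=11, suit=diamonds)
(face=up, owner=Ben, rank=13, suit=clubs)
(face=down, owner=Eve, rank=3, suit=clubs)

No, Yes, Yes

Checking candidate rules against both groups, what survives is: suit is clubs.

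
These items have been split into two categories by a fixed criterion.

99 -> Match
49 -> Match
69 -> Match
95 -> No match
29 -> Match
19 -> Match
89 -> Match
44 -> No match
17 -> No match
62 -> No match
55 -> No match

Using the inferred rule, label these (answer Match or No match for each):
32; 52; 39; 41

No match, No match, Match, No match

One predicate separates the groups cleanly: ends in digit 9.
32: last digit 2, does not pass → No match. 52: last digit 2, does not pass → No match. 39: last digit 9, meets the rule → Match. 41: last digit 1, does not pass → No match.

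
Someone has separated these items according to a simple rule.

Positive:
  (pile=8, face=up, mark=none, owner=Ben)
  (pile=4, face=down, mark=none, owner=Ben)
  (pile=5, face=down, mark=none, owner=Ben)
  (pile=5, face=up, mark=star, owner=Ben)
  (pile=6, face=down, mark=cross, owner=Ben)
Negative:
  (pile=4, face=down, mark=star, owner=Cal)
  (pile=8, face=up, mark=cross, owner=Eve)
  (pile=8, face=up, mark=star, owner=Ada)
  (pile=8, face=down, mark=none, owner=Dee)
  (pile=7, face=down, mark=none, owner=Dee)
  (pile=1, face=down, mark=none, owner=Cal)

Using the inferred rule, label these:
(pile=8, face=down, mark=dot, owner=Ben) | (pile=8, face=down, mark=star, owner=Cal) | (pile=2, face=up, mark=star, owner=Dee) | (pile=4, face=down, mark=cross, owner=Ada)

The pattern is that an item is 'Positive' exactly when: owner is Ben.

Positive, Negative, Negative, Negative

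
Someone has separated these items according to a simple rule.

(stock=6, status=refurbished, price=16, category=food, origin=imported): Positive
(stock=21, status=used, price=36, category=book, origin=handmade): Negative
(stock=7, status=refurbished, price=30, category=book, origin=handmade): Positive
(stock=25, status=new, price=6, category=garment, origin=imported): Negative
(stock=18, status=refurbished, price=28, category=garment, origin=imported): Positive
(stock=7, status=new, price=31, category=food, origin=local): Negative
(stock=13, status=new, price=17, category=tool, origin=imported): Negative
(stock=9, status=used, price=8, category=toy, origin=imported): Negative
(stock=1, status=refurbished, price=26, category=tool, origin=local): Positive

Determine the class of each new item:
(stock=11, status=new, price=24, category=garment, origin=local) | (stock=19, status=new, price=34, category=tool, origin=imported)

The simplest hypothesis consistent with all the labels is: status is refurbished.
(stock=11, status=new, price=24, category=garment, origin=local): status is new, does not fit → Negative. (stock=19, status=new, price=34, category=tool, origin=imported): status is new, does not fit → Negative.

Negative, Negative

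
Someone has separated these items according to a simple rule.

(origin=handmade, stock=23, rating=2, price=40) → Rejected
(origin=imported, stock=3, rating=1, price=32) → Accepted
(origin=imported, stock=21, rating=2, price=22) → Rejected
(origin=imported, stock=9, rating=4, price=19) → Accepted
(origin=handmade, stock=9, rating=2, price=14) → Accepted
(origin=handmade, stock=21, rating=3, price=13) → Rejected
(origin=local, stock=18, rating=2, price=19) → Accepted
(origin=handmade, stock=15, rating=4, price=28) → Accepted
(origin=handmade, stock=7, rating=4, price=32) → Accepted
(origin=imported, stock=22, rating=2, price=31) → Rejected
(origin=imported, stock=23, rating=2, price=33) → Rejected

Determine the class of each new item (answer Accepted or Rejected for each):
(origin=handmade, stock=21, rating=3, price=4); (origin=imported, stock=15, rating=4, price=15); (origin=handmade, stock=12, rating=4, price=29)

Rejected, Accepted, Accepted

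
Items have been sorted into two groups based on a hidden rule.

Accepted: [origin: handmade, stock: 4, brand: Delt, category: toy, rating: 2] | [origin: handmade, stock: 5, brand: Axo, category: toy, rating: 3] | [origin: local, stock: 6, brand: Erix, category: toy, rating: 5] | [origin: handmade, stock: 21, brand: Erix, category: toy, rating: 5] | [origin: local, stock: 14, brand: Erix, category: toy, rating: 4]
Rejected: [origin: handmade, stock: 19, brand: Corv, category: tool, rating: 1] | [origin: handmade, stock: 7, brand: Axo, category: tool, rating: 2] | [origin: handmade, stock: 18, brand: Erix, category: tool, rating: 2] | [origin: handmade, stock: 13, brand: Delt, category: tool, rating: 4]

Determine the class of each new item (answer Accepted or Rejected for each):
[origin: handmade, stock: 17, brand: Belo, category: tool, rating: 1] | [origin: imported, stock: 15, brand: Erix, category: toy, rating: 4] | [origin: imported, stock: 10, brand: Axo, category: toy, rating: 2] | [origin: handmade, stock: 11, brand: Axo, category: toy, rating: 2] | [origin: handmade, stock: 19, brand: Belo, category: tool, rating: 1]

Rejected, Accepted, Accepted, Accepted, Rejected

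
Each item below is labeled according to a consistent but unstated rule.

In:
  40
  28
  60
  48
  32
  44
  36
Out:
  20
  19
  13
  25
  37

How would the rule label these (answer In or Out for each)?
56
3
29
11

In, Out, Out, Out

'In' ⟺ even AND at least 25.
56: In (56 is even, 56 ≥ 25).
3: Out (3 is odd, 3 < 25).
29: Out (29 is odd, 29 ≥ 25).
11: Out (11 is odd, 11 < 25).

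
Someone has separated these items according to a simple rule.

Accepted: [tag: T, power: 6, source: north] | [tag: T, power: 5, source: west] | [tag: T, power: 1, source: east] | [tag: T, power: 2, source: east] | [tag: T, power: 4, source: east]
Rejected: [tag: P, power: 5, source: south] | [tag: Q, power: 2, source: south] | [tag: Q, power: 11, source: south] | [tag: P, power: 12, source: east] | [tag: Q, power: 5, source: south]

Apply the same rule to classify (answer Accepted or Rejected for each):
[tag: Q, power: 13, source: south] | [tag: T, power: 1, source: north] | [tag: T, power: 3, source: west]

Every 'Accepted' example satisfies: tag is T. None of the 'Rejected' examples do.
[tag: Q, power: 13, source: south]: tag is Q, does not pass → Rejected.
[tag: T, power: 1, source: north]: tag is T, meets the rule → Accepted.
[tag: T, power: 3, source: west]: tag is T, meets the rule → Accepted.

Rejected, Accepted, Accepted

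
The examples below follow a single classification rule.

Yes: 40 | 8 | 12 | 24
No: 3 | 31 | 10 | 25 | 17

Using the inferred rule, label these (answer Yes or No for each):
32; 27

Yes, No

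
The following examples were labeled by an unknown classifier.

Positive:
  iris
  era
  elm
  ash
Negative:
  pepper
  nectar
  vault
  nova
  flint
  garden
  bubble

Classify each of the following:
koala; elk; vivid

Negative, Positive, Negative

The pattern is that an item is 'Positive' exactly when: starts with a vowel.
koala: starts with 'k' — doesn't qualify, so Negative. elk: starts with 'e' — has this property, so Positive. vivid: starts with 'v' — doesn't qualify, so Negative.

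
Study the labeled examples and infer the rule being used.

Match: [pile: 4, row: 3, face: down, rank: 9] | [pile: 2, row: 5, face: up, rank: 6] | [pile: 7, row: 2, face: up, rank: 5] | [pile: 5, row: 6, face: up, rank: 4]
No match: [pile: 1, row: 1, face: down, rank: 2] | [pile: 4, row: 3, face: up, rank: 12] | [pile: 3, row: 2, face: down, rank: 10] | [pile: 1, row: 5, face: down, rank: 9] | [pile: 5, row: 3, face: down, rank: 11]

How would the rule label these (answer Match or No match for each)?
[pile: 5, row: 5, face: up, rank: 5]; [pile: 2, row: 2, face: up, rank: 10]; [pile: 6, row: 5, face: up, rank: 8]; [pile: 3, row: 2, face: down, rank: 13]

Match, No match, Match, No match

The classifier is using: rank ≤ 9 AND pile ≥ 2.
[pile: 5, row: 5, face: up, rank: 5] — rank = 5, pile = 5, hence Match.
[pile: 2, row: 2, face: up, rank: 10] — rank = 10, pile = 2, hence No match.
[pile: 6, row: 5, face: up, rank: 8] — rank = 8, pile = 6, hence Match.
[pile: 3, row: 2, face: down, rank: 13] — rank = 13, pile = 3, hence No match.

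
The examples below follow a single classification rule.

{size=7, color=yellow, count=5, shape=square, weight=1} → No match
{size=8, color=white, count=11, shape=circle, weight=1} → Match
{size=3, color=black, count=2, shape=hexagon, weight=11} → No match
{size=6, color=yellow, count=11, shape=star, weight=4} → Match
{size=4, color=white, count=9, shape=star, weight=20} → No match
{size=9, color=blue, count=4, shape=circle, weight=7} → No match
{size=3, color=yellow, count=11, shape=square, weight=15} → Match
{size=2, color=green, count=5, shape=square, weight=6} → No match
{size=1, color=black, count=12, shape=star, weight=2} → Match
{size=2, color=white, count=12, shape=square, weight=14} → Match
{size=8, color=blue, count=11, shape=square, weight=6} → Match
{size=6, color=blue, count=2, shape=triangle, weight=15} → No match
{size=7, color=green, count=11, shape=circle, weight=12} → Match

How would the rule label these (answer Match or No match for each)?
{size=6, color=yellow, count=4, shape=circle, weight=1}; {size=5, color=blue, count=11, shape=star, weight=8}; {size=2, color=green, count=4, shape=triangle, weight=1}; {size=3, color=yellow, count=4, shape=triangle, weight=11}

A rule that fits every label: count ≥ 11 — true of each 'Match' example, false of each 'No match' one.

No match, Match, No match, No match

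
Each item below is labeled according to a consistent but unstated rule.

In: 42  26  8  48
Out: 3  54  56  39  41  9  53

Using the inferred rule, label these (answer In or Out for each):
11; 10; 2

The classifier is using: even AND at most 48.
11 → 11 is odd, 11 ≤ 48 → Out.
10 → 10 is even, 10 ≤ 48 → In.
2 → 2 is even, 2 ≤ 48 → In.

Out, In, In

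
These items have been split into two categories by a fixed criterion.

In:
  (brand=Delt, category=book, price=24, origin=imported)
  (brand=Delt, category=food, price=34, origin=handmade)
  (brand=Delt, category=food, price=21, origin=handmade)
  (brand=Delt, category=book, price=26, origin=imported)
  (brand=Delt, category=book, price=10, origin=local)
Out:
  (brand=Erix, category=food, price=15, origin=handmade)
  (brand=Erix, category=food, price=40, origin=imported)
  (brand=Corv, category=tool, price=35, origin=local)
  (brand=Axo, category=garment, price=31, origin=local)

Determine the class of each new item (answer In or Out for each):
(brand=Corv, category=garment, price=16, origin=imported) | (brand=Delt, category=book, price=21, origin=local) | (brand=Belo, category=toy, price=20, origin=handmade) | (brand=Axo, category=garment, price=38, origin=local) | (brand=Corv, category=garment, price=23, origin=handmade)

The classifier is using: brand is Delt.
(brand=Corv, category=garment, price=16, origin=imported): brand is Corv — does not fit, so Out. (brand=Delt, category=book, price=21, origin=local): brand is Delt — satisfies this, so In. (brand=Belo, category=toy, price=20, origin=handmade): brand is Belo — does not fit, so Out. (brand=Axo, category=garment, price=38, origin=local): brand is Axo — does not fit, so Out. (brand=Corv, category=garment, price=23, origin=handmade): brand is Corv — does not fit, so Out.

Out, In, Out, Out, Out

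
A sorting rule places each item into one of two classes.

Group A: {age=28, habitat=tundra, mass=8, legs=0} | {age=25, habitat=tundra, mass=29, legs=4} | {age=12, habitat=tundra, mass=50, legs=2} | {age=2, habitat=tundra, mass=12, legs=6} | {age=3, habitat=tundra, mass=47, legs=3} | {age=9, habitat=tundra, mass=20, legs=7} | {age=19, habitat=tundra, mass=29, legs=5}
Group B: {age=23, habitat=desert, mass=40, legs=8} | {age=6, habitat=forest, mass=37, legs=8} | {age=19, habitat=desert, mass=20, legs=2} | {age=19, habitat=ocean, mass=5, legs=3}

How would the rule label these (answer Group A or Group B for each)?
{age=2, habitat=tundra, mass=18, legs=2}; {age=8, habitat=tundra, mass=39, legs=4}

Checking candidate rules against both groups, what survives is: habitat is tundra.
{age=2, habitat=tundra, mass=18, legs=2}: Group A (habitat is tundra). {age=8, habitat=tundra, mass=39, legs=4}: Group A (habitat is tundra).

Group A, Group A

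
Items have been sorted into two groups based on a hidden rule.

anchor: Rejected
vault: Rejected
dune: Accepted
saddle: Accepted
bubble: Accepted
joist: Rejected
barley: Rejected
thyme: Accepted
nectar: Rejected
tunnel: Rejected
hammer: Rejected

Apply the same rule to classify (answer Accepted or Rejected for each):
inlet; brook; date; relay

'Accepted' ⟺ ends with 'e'.

Rejected, Rejected, Accepted, Rejected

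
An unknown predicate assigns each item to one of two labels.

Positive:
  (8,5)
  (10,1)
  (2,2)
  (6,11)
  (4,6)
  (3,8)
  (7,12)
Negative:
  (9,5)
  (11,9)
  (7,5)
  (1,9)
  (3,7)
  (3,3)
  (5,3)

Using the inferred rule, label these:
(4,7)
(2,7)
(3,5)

Positive, Positive, Negative

'Positive' ⟺ product is even.
(4,7) → 4·7 = 28 → Positive.
(2,7) → 2·7 = 14 → Positive.
(3,5) → 3·5 = 15 → Negative.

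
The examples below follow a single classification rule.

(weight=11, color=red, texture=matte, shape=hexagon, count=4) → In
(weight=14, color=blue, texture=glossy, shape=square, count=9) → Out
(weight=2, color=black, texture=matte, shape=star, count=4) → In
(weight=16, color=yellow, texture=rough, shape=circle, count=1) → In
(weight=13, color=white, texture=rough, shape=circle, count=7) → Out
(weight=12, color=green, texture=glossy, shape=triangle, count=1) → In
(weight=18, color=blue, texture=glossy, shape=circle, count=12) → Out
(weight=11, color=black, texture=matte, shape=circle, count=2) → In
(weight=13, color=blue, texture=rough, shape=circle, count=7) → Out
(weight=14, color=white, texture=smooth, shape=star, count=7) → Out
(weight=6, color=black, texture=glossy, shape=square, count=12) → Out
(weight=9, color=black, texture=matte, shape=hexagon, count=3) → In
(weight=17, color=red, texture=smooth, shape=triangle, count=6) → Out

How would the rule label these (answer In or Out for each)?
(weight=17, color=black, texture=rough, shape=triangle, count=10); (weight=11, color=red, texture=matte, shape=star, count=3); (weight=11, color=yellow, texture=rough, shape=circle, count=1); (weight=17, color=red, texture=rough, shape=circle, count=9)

The distinguishing property — count ≤ 4 — holds for all the 'In' cases and none of the 'Out' cases.

Out, In, In, Out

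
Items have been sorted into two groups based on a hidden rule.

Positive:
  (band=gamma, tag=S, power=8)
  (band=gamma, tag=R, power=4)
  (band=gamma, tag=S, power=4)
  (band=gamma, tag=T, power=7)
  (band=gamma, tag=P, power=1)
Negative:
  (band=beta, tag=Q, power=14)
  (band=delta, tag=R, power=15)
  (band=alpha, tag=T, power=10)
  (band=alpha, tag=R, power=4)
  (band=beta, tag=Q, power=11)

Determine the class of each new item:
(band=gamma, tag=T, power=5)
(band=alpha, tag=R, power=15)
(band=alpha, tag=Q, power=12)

Positive, Negative, Negative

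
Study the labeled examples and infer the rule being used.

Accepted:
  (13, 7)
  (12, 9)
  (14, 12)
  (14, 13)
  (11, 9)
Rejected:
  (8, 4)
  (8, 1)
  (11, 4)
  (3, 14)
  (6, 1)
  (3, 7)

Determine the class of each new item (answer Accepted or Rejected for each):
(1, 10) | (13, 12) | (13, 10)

The classifier is using: sum ≥ 20.
(1, 10) — 1+10 = 11, hence Rejected.
(13, 12) — 13+12 = 25, hence Accepted.
(13, 10) — 13+10 = 23, hence Accepted.

Rejected, Accepted, Accepted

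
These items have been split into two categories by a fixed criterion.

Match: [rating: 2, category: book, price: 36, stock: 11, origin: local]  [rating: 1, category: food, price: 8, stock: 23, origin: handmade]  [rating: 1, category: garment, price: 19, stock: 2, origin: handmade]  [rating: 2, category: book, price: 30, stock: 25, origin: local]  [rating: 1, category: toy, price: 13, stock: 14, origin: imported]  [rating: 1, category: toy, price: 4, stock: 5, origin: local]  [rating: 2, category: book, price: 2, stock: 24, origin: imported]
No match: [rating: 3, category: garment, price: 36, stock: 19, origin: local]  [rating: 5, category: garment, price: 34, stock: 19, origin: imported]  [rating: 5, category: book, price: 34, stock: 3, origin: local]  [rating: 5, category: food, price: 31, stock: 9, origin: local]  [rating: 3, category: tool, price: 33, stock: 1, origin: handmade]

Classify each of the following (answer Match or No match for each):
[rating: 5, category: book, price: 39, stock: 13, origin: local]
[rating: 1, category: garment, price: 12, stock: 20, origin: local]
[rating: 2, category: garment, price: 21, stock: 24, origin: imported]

No match, Match, Match

The pattern is that an item is 'Match' exactly when: rating ≤ 2.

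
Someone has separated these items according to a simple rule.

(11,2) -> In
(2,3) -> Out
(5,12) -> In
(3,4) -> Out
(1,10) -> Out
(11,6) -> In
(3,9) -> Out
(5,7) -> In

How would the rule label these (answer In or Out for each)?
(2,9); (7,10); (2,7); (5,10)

The rule appears to be: first ≥ 4.

Out, In, Out, In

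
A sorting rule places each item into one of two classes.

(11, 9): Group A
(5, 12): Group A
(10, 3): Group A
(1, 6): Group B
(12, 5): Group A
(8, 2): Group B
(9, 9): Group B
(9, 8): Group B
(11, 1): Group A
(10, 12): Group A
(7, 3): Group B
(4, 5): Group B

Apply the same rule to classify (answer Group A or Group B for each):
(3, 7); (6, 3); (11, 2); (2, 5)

Rule: max ≥ 10. This holds for each 'Group A' example and fails for each 'Group B' one.
Group B: (3, 7), since max 7. Group B: (6, 3), since max 6. Group A: (11, 2), since max 11. Group B: (2, 5), since max 5.

Group B, Group B, Group A, Group B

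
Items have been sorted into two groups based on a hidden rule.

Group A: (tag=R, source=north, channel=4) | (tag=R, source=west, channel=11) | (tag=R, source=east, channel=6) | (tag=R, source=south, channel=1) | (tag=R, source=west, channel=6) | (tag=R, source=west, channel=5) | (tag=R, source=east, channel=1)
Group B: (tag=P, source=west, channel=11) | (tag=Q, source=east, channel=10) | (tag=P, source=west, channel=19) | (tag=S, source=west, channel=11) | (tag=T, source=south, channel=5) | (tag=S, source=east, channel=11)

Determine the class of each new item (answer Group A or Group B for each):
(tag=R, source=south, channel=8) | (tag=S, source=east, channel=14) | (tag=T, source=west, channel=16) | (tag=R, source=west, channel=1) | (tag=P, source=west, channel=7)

Group A, Group B, Group B, Group A, Group B

One predicate separates the groups cleanly: tag is R.
Group A: (tag=R, source=south, channel=8), since tag is R. Group B: (tag=S, source=east, channel=14), since tag is S. Group B: (tag=T, source=west, channel=16), since tag is T. Group A: (tag=R, source=west, channel=1), since tag is R. Group B: (tag=P, source=west, channel=7), since tag is P.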